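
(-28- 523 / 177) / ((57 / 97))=-531463 / 10089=-52.68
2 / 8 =1 / 4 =0.25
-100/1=-100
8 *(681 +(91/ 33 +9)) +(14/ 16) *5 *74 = 774287/ 132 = 5865.81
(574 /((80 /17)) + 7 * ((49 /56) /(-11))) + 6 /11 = 6708 /55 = 121.96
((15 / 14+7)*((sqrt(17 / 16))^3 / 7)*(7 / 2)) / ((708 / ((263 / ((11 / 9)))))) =1515669*sqrt(17) / 4652032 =1.34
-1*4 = -4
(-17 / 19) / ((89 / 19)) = -17 / 89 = -0.19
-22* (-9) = 198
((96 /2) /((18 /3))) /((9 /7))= 56 /9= 6.22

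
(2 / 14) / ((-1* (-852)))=1 / 5964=0.00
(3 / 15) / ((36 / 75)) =5 / 12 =0.42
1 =1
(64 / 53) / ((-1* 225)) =-64 / 11925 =-0.01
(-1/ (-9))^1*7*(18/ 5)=2.80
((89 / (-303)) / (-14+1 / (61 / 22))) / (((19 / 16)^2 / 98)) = 2128168 / 1421979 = 1.50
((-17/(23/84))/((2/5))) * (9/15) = -2142/23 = -93.13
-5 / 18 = -0.28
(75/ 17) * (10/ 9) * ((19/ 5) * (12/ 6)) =1900/ 51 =37.25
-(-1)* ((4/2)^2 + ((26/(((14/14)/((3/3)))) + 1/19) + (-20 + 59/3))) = 1694/57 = 29.72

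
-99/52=-1.90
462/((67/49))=22638/67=337.88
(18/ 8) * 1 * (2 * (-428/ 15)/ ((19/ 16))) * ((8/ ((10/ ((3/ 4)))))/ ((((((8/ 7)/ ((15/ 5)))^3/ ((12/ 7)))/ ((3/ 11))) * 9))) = -1274049/ 20900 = -60.96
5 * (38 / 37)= 190 / 37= 5.14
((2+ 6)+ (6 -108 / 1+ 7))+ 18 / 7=-591 / 7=-84.43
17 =17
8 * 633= 5064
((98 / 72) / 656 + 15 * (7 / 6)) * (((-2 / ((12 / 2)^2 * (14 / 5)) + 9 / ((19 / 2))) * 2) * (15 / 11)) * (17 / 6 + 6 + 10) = 148158665755 / 177686784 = 833.82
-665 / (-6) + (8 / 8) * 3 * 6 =773 / 6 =128.83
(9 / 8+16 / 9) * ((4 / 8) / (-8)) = -209 / 1152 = -0.18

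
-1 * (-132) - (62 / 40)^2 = 51839 / 400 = 129.60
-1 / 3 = -0.33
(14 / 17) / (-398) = -0.00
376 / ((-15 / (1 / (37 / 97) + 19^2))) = -5058704 / 555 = -9114.78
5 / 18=0.28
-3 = -3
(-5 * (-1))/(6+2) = 5/8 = 0.62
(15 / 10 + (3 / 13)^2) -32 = -10291 / 338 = -30.45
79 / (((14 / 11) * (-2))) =-869 / 28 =-31.04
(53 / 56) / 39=53 / 2184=0.02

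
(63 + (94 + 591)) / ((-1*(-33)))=68 / 3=22.67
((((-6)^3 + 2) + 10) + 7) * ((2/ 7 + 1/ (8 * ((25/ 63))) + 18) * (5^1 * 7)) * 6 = -15390231/ 20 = -769511.55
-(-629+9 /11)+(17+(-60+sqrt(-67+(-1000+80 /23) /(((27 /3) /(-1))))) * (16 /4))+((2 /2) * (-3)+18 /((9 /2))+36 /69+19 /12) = 4 * sqrt(208173) /69+1239559 /3036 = 434.74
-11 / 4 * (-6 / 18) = 11 / 12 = 0.92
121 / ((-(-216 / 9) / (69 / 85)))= 2783 / 680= 4.09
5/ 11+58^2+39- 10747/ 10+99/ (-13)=3319229/ 1430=2321.14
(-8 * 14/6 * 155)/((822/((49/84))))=-7595/3699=-2.05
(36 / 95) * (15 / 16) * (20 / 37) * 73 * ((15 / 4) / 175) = 5913 / 19684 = 0.30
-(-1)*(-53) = -53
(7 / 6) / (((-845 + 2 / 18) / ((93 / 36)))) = -217 / 60832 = -0.00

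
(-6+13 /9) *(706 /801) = -28946 /7209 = -4.02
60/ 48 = 5/ 4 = 1.25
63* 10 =630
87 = 87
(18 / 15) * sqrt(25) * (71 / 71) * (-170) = -1020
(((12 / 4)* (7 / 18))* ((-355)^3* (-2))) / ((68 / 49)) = 15345434125 / 204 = 75222716.30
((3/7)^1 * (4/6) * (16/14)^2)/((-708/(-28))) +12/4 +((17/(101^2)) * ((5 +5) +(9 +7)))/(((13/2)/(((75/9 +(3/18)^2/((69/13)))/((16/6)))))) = 148250483755/48837246696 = 3.04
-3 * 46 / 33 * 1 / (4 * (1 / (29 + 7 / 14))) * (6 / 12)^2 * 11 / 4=-1357 / 64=-21.20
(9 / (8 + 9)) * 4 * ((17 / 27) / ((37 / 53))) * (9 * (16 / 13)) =10176 / 481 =21.16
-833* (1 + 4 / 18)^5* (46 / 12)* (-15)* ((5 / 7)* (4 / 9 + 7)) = 738334283225 / 1062882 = 694653.11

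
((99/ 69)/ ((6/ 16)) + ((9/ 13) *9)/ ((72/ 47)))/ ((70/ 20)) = 18881/ 8372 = 2.26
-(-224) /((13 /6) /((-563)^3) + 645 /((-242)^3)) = -242796552327833856 /49342819231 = -4920605.59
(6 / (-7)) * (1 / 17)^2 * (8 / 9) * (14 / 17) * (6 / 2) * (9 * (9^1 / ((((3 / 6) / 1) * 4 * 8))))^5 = -3486784401 / 160989184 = -21.66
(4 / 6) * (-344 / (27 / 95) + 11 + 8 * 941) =341746 / 81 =4219.09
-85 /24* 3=-85 /8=-10.62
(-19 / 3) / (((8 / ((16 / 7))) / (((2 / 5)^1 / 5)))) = -0.14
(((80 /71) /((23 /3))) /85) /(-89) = -48 /2470729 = -0.00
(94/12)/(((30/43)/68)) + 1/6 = 68729/90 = 763.66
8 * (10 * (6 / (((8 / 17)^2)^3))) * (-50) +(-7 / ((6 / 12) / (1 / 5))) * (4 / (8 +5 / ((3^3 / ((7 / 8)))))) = -79789801070841 / 36106240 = -2209861.82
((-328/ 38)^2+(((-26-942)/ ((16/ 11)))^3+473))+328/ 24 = -2553652487369/ 8664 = -294742900.20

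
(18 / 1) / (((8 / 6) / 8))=108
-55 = -55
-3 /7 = -0.43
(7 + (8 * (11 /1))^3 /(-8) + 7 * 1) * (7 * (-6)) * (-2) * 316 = -2260752480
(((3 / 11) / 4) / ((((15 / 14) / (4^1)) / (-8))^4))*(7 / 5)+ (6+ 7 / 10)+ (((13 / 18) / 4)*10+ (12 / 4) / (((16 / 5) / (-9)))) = 1127899687873 / 14850000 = 75952.84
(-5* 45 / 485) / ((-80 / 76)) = 171 / 388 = 0.44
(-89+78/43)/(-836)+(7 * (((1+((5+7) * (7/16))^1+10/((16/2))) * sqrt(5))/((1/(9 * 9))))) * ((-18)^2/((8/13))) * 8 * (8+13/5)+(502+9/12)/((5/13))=117482943/89870+189862218 * sqrt(5)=424546133.06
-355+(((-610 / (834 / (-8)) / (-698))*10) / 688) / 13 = -57760593895 / 162705894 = -355.00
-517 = -517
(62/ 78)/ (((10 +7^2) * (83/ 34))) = 1054/ 190983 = 0.01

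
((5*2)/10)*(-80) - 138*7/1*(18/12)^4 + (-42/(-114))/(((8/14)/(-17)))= -757163/152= -4981.34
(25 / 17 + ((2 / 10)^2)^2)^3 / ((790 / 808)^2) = 100088779241088 / 29986572265625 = 3.34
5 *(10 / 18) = 25 / 9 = 2.78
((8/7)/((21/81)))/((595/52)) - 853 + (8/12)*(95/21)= -222930497/262395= -849.60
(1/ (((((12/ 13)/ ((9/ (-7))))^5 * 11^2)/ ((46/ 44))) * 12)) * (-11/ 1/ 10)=691718859/ 166596362240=0.00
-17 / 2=-8.50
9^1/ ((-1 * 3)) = -3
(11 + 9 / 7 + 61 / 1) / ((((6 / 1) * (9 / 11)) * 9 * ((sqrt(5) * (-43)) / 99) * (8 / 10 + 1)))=-2299 * sqrt(5) / 5418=-0.95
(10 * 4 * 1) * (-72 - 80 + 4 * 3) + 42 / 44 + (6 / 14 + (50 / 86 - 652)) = -41387735 / 6622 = -6250.04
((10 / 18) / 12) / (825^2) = 1 / 14701500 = 0.00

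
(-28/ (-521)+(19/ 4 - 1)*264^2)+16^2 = 261616.05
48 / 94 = 0.51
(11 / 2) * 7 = 77 / 2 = 38.50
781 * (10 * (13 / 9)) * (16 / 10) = 162448 / 9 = 18049.78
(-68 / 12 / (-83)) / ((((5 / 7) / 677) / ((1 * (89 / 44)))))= 7170107 / 54780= 130.89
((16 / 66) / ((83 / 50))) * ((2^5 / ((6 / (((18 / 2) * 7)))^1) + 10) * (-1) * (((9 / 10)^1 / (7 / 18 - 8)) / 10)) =74736 / 125081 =0.60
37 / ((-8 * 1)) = -37 / 8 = -4.62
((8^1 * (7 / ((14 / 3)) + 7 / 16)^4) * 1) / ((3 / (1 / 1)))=923521 / 24576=37.58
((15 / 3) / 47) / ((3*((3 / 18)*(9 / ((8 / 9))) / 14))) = 1120 / 3807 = 0.29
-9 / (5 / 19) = -171 / 5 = -34.20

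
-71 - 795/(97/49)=-45842/97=-472.60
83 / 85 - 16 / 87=5861 / 7395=0.79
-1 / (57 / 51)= -0.89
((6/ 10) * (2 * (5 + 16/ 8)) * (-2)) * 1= -16.80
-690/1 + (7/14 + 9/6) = -688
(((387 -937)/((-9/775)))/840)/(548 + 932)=8525/223776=0.04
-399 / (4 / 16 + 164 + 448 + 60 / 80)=-0.65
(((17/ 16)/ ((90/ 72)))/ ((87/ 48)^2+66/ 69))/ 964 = 6256/ 30094875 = 0.00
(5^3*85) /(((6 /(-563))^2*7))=3367795625 /252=13364268.35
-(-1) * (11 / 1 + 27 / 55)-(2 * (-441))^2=-42785188 / 55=-777912.51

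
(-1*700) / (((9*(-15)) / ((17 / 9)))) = 2380 / 243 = 9.79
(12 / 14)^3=216 / 343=0.63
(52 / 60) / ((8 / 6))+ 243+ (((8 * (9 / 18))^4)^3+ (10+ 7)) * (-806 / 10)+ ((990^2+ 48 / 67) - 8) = -1810694622201 / 1340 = -1351264643.43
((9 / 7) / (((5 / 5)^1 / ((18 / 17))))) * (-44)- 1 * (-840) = 780.10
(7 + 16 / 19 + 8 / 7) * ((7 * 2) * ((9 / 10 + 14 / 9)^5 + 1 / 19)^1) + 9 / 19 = 2395450089413641 / 213166890000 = 11237.44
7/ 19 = 0.37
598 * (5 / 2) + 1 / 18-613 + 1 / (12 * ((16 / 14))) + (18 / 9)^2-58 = 238501 / 288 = 828.13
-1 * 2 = -2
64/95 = 0.67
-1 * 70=-70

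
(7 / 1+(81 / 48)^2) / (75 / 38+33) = 47899 / 170112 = 0.28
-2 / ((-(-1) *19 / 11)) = -22 / 19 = -1.16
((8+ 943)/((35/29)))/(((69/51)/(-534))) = -250362162/805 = -311008.90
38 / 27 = 1.41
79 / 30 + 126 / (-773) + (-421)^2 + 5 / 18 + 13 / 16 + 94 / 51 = 177246.40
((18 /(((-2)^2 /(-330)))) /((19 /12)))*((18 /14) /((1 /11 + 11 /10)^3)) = -213465780000 /298996103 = -713.94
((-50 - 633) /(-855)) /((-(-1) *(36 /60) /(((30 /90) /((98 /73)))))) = 49859 /150822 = 0.33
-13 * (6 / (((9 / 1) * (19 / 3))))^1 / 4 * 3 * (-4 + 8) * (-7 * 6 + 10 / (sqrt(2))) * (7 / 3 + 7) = 30576 / 19-3640 * sqrt(2) / 19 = 1338.33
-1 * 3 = -3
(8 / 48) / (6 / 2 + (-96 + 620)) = 1 / 3162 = 0.00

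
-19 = -19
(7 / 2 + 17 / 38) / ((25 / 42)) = 126 / 19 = 6.63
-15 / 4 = -3.75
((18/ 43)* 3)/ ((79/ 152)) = 8208/ 3397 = 2.42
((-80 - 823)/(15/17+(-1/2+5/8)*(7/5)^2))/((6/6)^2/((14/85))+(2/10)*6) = -214914000/1950997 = -110.16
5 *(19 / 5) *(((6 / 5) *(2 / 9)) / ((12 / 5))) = 19 / 9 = 2.11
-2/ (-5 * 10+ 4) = 0.04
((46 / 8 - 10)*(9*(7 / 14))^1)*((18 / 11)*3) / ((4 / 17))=-70227 / 176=-399.02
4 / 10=2 / 5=0.40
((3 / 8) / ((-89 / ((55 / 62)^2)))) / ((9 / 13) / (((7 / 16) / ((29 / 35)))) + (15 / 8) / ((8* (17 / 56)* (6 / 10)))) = -44669625 / 34998808916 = -0.00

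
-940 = -940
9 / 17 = 0.53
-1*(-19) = 19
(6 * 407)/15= 814/5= 162.80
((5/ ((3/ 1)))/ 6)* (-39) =-65/ 6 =-10.83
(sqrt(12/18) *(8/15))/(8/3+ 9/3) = 8 *sqrt(6)/255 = 0.08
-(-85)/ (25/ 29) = 98.60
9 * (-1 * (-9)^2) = -729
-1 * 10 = -10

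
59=59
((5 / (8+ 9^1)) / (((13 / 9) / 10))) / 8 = 225 / 884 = 0.25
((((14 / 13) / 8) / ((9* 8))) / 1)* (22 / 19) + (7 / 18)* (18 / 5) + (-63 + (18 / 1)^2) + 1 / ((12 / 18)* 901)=42045973261 / 160233840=262.40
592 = 592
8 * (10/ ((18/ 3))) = 40/ 3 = 13.33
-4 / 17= -0.24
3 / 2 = 1.50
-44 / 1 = -44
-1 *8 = -8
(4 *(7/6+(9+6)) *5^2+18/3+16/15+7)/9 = 24461/135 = 181.19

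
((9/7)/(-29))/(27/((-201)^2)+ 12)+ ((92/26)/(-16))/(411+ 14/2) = -669278657/158467220912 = -0.00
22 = 22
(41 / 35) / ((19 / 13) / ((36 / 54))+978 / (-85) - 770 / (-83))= -1504126 / 46823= -32.12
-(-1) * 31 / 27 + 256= 6943 / 27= 257.15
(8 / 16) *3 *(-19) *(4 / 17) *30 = -3420 / 17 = -201.18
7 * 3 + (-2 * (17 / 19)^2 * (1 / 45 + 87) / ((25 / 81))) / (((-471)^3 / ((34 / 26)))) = 143021125289491 / 6810527943375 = 21.00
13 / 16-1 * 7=-99 / 16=-6.19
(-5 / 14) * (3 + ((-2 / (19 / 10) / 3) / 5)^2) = -48815 / 45486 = -1.07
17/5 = 3.40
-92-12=-104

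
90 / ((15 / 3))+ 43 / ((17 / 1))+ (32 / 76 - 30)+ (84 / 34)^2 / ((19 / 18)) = -17939 / 5491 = -3.27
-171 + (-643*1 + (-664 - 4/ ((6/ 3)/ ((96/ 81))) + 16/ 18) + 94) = -37408/ 27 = -1385.48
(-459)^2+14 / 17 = 3581591 / 17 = 210681.82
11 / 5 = 2.20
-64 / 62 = -32 / 31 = -1.03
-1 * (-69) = 69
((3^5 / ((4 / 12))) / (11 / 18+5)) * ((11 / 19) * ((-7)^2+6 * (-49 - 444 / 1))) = -218807.13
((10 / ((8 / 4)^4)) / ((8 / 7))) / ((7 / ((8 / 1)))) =5 / 8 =0.62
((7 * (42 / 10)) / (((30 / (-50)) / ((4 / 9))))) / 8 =-49 / 18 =-2.72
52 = 52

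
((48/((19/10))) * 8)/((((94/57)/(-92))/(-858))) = 454671360/47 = 9673858.72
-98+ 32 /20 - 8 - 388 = -2462 /5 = -492.40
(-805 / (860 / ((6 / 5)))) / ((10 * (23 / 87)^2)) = -158949 / 98900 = -1.61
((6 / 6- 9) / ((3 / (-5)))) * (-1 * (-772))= 30880 / 3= 10293.33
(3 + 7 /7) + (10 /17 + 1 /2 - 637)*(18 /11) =-193841 /187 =-1036.58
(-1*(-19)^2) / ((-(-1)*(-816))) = 361 / 816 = 0.44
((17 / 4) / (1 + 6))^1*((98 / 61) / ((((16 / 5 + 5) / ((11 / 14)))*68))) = 55 / 40016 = 0.00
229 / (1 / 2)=458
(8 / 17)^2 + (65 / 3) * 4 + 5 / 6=50703 / 578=87.72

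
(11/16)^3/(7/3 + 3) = 3993/65536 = 0.06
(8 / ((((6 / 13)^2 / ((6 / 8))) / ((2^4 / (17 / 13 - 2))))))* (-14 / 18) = 123032 / 243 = 506.30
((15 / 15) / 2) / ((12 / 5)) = 5 / 24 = 0.21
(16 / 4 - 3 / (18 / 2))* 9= 33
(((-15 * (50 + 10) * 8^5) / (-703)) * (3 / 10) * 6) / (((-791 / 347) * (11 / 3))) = -55260610560 / 6116803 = -9034.23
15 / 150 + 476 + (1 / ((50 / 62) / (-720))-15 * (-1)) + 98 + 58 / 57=-172529 / 570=-302.68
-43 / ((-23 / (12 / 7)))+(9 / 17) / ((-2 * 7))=17337 / 5474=3.17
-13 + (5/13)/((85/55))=-2818/221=-12.75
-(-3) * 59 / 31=177 / 31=5.71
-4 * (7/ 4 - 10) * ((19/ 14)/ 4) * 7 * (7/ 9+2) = 5225/ 24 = 217.71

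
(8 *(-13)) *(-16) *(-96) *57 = -9105408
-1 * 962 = -962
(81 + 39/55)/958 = 2247/26345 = 0.09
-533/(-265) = 533/265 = 2.01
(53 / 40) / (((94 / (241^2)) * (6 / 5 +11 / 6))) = 9234879 / 34216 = 269.90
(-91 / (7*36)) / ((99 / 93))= -403 / 1188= -0.34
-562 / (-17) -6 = 460 / 17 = 27.06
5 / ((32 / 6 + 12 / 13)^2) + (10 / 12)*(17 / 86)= 2246185 / 7680144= 0.29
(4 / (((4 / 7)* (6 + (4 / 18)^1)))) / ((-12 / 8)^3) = -1 / 3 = -0.33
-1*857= -857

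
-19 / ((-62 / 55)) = 1045 / 62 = 16.85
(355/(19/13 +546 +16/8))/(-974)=-4615/6957282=-0.00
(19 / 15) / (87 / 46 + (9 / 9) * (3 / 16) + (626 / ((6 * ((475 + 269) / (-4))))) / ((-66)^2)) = 708128784 / 1162081585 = 0.61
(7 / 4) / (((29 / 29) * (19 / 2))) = 7 / 38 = 0.18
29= 29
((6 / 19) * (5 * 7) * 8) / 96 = 35 / 38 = 0.92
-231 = -231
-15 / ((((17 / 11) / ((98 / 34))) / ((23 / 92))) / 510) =-121275 / 34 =-3566.91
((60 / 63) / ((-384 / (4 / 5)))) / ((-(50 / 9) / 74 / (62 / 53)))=1147 / 37100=0.03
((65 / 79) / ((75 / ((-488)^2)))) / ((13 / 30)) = 476288 / 79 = 6028.96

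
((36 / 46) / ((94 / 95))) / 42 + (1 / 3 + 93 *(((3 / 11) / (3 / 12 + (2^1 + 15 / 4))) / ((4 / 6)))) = 6685337 / 998844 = 6.69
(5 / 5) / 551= 1 / 551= 0.00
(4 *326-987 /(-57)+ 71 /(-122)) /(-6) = -1020487 /4636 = -220.12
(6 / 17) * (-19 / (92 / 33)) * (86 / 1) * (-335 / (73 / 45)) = 1219311225 / 28543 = 42718.40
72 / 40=9 / 5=1.80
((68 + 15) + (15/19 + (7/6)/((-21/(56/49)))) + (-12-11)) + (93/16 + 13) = 1523321/19152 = 79.54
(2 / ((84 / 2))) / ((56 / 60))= 5 / 98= 0.05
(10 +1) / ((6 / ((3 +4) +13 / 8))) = 253 / 16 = 15.81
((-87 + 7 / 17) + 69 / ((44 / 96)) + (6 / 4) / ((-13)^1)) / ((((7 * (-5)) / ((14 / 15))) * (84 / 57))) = -5897581 / 5105100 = -1.16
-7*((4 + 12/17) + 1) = -679/17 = -39.94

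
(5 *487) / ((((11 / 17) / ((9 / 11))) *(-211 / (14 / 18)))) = -289765 / 25531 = -11.35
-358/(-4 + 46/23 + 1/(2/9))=-716/5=-143.20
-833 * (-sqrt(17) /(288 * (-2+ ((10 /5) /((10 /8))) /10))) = -20825 * sqrt(17) /13248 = -6.48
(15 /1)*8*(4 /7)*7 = 480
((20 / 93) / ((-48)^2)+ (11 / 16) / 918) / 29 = 0.00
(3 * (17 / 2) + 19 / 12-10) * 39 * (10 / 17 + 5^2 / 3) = 1212575 / 204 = 5944.00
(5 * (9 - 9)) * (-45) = 0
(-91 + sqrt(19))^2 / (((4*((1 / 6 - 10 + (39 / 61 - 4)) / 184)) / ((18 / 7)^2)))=-45275371200 / 236621 + 141826464*sqrt(19) / 33803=-173052.77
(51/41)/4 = 51/164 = 0.31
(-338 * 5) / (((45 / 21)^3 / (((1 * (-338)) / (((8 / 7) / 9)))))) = 68574961 / 150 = 457166.41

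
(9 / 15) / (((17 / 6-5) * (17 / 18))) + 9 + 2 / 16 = 78073 / 8840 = 8.83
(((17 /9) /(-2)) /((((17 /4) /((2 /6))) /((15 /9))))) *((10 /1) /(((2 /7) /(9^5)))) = -255150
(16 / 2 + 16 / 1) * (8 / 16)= 12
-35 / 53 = -0.66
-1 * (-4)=4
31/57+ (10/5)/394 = 6164/11229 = 0.55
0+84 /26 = 42 /13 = 3.23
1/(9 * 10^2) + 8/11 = 7211/9900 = 0.73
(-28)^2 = 784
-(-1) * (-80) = -80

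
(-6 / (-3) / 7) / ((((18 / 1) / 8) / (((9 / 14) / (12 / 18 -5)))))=-12 / 637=-0.02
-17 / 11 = -1.55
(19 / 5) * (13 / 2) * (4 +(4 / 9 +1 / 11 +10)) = 359.02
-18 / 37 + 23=833 / 37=22.51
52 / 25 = 2.08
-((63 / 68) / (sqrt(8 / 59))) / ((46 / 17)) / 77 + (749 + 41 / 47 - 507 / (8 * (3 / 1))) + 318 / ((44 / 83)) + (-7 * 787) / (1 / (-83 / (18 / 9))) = 951081931 / 4136 - 9 * sqrt(118) / 8096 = 229952.10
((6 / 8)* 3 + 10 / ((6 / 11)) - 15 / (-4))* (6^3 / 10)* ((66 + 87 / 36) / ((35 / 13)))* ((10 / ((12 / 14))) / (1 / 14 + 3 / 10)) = 419531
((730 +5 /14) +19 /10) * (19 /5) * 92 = 44799492 /175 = 255997.10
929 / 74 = 12.55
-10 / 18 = -5 / 9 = -0.56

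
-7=-7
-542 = -542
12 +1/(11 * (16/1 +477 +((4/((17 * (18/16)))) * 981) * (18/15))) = 8294041/691163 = 12.00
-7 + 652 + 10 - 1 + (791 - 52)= 1393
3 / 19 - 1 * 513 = -9744 / 19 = -512.84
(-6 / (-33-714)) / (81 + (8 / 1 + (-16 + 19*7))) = 1 / 25647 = 0.00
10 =10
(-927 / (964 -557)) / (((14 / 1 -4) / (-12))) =5562 / 2035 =2.73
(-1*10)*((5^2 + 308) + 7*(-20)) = -1930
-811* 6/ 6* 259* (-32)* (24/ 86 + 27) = 7884399264/ 43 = 183358122.42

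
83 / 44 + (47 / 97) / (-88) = 16055 / 8536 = 1.88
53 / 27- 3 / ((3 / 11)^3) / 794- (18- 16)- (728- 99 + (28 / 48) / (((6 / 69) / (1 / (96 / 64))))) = -27170329 / 42876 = -633.70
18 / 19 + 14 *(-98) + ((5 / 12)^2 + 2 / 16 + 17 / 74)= -1370.52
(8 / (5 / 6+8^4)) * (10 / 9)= 160 / 73743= 0.00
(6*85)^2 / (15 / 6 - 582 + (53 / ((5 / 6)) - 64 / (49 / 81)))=-127449000 / 304631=-418.37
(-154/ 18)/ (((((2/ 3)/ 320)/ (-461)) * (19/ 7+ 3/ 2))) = 79513280/ 177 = 449227.57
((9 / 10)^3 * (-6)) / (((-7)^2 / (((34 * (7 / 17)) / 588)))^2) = -243 / 235298000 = -0.00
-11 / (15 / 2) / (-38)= 11 / 285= 0.04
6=6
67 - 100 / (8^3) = 8551 / 128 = 66.80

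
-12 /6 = -2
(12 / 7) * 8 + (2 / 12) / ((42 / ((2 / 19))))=32833 / 2394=13.71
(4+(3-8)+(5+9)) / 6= 13 / 6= 2.17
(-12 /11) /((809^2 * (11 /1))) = -12 /79192201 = -0.00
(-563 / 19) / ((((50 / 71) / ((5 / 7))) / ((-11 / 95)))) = 439703 / 126350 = 3.48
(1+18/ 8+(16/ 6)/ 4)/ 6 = 0.65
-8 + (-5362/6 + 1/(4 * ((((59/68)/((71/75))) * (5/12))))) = -19934891/22125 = -901.01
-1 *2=-2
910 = 910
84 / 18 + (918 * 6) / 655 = 13.08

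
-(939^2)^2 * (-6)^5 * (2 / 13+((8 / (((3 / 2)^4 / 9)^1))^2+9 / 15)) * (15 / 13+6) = 7419342335105930964192 / 845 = 8780286787107610608.51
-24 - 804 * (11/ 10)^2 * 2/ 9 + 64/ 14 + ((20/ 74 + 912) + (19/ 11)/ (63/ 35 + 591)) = 7518414103/ 11111100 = 676.66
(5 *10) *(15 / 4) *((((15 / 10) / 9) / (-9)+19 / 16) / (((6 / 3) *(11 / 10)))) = 99.63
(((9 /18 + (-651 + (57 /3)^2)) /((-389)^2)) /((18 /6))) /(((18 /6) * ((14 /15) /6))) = -2895 /2118494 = -0.00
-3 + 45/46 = -93/46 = -2.02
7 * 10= 70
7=7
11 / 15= 0.73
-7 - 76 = -83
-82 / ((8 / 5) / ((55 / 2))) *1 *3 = -33825 / 8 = -4228.12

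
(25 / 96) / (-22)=-25 / 2112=-0.01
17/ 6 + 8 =65/ 6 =10.83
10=10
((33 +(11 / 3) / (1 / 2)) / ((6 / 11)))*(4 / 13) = 2662 / 117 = 22.75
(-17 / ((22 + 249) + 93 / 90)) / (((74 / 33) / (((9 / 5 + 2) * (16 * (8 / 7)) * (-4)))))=16372224 / 2113699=7.75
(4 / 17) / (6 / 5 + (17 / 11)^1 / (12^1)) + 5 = 77185 / 14909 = 5.18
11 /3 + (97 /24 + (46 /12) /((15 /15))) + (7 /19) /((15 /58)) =12.97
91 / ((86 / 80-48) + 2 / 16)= -1.94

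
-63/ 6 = -21/ 2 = -10.50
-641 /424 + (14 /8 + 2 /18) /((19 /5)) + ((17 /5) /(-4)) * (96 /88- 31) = 97303163 /3987720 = 24.40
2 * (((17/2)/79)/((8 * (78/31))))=527/49296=0.01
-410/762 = -205/381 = -0.54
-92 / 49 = -1.88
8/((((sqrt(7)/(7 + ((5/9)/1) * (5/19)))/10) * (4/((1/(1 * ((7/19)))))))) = 24440 * sqrt(7)/441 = 146.63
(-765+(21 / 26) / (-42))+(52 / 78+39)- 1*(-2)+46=-105667 / 156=-677.35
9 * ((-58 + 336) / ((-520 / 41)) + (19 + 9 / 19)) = -108729 / 4940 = -22.01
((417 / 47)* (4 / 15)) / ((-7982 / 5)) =-278 / 187577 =-0.00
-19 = -19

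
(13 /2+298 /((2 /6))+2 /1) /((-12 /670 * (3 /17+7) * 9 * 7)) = -10279475 /92232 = -111.45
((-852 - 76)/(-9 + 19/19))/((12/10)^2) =80.56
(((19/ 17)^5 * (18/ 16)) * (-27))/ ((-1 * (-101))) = -601692057/ 1147244456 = -0.52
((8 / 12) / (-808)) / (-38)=1 / 46056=0.00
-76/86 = -38/43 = -0.88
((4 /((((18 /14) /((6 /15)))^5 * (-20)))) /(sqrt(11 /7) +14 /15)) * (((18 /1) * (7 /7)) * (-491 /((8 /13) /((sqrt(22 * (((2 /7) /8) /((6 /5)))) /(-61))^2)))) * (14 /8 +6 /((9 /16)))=-1230812896313 /50490130393125 +25118630537 * sqrt(77) /6732017385750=0.01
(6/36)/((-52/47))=-47/312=-0.15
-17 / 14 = -1.21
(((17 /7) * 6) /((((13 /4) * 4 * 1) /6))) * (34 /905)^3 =24054048 /67450803875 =0.00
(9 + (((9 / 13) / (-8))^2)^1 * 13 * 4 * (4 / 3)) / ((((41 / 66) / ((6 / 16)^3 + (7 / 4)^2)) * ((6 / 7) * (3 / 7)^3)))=2316904975 / 3274752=707.51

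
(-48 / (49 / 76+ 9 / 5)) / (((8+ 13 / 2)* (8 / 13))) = -59280 / 26941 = -2.20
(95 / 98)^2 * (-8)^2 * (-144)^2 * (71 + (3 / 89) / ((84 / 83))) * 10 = 1325080477440000 / 1495823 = 885853792.49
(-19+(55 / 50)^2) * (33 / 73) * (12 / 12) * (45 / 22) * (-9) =432297 / 2920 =148.05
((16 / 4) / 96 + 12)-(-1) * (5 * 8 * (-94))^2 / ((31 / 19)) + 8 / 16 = 6446754931 / 744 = 8664993.19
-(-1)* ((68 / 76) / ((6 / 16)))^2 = 18496 / 3249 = 5.69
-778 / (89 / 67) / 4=-26063 / 178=-146.42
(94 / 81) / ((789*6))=47 / 191727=0.00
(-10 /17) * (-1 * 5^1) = 50 /17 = 2.94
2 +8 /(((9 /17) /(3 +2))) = 698 /9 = 77.56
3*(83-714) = -1893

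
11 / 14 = 0.79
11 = 11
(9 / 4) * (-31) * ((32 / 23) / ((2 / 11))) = -533.74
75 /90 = 5 /6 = 0.83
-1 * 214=-214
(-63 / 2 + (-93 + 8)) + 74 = -85 / 2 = -42.50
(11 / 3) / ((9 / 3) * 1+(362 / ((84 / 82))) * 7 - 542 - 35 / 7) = 11 / 5789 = 0.00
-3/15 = -1/5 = -0.20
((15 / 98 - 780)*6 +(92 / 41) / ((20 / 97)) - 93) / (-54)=47826241 / 542430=88.17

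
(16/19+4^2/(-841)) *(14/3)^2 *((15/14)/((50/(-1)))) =-30688/79895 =-0.38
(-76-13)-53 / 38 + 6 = -3207 / 38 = -84.39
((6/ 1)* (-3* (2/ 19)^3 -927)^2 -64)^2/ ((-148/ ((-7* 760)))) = 4118683921371319887121647175000/ 4310139579234103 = 955580172209456.82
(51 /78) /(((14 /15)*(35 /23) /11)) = 12903 /2548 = 5.06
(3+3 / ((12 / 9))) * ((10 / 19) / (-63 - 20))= -105 / 3154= -0.03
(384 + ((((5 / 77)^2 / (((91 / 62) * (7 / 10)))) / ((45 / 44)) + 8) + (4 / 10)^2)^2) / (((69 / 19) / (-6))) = -102198722876367117152 / 137261666471304375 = -744.55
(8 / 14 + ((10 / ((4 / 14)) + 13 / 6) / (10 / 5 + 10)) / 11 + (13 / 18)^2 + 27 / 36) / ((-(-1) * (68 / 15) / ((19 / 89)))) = 10070855 / 100656864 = 0.10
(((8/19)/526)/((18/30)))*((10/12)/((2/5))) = 0.00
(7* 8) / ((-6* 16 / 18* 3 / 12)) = -42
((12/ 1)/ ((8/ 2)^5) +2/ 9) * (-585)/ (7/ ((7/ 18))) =-35035/ 4608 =-7.60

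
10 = 10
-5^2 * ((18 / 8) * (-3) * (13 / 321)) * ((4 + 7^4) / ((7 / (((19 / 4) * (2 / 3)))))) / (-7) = -1062.19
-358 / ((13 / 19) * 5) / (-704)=3401 / 22880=0.15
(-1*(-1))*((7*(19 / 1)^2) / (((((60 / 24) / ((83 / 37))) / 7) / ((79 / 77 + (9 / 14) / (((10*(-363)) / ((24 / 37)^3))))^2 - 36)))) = -96371425908737206187186 / 173737201638031625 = -554696.55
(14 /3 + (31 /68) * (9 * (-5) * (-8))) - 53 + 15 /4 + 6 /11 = 269459 /2244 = 120.08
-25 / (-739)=0.03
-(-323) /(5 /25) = 1615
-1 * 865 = -865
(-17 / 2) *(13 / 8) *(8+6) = -1547 / 8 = -193.38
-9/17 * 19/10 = -171/170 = -1.01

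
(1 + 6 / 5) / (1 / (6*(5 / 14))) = 33 / 7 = 4.71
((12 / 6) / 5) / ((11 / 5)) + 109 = 1201 / 11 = 109.18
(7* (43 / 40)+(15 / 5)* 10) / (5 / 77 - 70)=-115577 / 215400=-0.54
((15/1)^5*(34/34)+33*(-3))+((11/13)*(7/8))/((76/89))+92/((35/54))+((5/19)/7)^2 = 27941387454411/36793120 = 759418.81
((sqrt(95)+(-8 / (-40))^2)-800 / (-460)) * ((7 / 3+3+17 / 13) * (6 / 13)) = 529914 / 97175+518 * sqrt(95) / 169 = 35.33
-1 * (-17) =17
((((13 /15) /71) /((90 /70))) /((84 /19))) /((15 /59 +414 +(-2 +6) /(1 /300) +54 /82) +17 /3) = 597493 /450899295300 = 0.00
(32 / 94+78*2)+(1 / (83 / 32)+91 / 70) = 6164593 / 39010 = 158.03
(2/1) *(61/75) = 122/75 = 1.63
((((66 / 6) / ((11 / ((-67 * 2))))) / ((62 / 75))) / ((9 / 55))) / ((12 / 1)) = -92125 / 1116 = -82.55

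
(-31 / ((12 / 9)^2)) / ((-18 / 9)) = 279 / 32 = 8.72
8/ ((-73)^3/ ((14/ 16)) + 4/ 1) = -14/ 778027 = -0.00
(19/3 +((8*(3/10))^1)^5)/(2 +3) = 17.19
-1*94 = -94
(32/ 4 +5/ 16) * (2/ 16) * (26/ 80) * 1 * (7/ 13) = 931/ 5120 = 0.18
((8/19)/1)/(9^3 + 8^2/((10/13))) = 40/77159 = 0.00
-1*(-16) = 16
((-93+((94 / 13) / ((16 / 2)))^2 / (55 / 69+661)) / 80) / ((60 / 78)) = -11483064987 / 7598489600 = -1.51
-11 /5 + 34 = 159 /5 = 31.80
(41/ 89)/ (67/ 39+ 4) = 1599/ 19847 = 0.08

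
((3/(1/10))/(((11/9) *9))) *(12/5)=72/11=6.55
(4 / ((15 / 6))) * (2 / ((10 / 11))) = 88 / 25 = 3.52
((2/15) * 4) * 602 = 4816/15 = 321.07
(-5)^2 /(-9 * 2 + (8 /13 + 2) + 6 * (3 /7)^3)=-111475 /66494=-1.68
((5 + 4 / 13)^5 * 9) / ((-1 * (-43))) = 14076282141 / 15965599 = 881.66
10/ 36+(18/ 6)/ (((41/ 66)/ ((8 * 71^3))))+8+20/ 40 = 13827594.73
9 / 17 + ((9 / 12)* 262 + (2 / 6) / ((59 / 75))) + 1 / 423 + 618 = 691944983 / 848538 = 815.46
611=611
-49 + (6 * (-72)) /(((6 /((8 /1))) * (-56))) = -271 /7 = -38.71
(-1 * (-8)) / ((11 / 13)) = 104 / 11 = 9.45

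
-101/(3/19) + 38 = -1805/3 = -601.67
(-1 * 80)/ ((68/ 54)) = -1080/ 17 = -63.53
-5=-5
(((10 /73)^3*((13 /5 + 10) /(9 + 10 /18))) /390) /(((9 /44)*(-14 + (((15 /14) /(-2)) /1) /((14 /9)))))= -3622080 /1222780408369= -0.00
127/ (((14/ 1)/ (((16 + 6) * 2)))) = 2794/ 7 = 399.14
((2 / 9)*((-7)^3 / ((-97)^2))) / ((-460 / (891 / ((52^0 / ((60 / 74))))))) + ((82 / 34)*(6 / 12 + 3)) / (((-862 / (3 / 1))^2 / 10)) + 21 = 2125396401659265 / 101143151509132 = 21.01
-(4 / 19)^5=-1024 / 2476099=-0.00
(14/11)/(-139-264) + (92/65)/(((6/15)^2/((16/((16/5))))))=196061/4433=44.23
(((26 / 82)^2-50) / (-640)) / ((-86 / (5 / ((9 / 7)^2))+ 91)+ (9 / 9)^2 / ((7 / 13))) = 4110169 / 3396211712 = 0.00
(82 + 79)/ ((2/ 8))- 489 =155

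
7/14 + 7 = 15/2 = 7.50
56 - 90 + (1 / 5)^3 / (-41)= -174251 / 5125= -34.00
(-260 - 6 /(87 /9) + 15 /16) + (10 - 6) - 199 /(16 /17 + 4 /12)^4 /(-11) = -248.83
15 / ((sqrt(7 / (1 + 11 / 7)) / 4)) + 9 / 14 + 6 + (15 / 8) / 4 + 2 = 2041 / 224 + 180 * sqrt(2) / 7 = 45.48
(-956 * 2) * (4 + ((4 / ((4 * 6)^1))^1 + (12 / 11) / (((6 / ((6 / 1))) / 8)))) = -813556 / 33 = -24653.21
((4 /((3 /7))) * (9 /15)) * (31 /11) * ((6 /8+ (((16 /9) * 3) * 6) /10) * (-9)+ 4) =-136927 /275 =-497.92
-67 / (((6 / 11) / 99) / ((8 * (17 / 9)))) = -551276 / 3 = -183758.67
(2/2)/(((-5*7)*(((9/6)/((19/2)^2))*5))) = -361/1050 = -0.34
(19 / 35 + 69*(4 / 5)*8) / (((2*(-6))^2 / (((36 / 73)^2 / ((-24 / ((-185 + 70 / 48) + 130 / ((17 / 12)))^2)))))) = -4339586237375 / 16558950912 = -262.07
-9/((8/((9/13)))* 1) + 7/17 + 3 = 2.63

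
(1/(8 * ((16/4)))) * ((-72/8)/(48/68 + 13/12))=-459/2920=-0.16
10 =10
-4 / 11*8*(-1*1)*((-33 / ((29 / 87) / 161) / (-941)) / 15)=15456 / 4705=3.29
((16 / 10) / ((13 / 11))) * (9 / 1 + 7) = 1408 / 65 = 21.66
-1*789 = -789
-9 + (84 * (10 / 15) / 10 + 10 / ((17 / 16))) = 511 / 85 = 6.01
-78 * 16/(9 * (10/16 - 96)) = 3328/2289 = 1.45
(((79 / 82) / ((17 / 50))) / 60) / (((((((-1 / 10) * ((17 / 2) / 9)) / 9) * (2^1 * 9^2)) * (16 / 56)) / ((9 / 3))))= -13825 / 47396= -0.29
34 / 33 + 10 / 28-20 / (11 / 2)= -2.25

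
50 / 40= 5 / 4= 1.25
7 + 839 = 846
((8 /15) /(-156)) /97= -2 /56745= -0.00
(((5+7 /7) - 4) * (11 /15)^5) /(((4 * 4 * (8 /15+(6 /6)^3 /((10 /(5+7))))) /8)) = 161051 /1316250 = 0.12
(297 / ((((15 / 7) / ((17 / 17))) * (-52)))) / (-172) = 693 / 44720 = 0.02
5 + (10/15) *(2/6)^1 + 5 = 92/9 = 10.22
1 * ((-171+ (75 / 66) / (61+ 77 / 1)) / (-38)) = 519131 / 115368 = 4.50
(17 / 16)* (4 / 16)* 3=0.80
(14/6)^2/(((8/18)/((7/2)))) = 343/8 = 42.88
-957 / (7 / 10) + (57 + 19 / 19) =-1309.14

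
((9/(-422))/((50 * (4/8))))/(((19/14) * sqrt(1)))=-63/100225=-0.00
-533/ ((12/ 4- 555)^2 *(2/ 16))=-533/ 38088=-0.01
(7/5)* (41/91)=0.63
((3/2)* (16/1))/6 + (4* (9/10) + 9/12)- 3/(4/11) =1/10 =0.10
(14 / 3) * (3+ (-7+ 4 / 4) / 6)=28 / 3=9.33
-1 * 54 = -54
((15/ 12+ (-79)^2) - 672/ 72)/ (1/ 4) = 74795/ 3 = 24931.67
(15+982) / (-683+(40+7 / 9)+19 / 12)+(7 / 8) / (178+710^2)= -144796206367 / 93041308112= -1.56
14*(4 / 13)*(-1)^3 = -4.31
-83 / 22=-3.77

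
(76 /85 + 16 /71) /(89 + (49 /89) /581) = 8317762 /661285125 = 0.01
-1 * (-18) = 18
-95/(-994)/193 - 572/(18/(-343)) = 10899.78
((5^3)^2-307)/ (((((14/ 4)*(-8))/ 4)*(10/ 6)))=-1312.97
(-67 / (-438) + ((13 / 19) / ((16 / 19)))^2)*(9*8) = 136761 / 2336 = 58.54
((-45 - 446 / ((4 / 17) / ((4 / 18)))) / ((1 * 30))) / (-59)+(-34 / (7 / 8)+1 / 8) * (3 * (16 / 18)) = -5744009 / 55755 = -103.02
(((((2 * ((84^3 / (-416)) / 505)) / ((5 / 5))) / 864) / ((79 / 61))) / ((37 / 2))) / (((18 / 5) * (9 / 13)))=-20923 / 191304504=-0.00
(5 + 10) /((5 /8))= 24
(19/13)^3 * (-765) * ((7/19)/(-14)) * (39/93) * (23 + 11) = 4694805/5239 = 896.13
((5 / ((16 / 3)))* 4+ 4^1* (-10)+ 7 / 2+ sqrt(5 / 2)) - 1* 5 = -151 / 4+ sqrt(10) / 2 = -36.17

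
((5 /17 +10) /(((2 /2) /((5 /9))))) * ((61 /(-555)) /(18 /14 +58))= -14945 /1409589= -0.01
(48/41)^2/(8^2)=36/1681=0.02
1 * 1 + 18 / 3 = 7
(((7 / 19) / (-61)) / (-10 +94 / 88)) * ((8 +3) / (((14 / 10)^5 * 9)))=1512500 / 9842618583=0.00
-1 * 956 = -956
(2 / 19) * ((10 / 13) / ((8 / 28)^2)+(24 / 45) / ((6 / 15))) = 839 / 741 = 1.13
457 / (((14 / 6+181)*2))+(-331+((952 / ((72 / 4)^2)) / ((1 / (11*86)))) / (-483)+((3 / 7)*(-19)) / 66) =-14444019017 / 43035300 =-335.63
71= 71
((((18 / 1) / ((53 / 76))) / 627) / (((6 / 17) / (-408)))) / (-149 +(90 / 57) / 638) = 449616 / 1407733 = 0.32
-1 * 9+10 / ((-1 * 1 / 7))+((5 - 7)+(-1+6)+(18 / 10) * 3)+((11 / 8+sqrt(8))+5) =-2569 / 40+2 * sqrt(2) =-61.40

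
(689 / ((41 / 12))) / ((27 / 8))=22048 / 369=59.75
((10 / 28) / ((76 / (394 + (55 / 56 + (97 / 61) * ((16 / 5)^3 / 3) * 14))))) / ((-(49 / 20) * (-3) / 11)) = 4.49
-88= -88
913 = 913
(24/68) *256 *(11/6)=2816/17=165.65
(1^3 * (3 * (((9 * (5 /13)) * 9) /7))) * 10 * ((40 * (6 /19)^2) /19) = 17496000 /624169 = 28.03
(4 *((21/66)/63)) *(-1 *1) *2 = -4/99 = -0.04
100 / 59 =1.69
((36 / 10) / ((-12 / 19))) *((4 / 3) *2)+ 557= 2709 / 5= 541.80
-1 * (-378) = 378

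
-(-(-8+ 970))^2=-925444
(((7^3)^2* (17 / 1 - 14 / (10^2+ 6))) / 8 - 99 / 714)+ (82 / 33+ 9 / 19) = 3923875346833 / 15817956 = 248064.63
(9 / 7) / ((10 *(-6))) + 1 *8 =1117 / 140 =7.98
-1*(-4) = 4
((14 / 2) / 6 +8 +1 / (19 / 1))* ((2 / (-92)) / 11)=-1051 / 57684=-0.02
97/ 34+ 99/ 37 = 6955/ 1258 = 5.53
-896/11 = -81.45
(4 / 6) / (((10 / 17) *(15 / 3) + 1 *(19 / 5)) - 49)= -0.02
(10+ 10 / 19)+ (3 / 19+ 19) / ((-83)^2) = 1378164 / 130891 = 10.53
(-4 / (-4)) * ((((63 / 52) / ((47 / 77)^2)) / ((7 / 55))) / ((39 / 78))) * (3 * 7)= 1073.09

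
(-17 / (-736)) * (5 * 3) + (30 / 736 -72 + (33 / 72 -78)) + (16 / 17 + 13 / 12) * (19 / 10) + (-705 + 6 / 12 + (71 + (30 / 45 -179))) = -179636261 / 187680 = -957.14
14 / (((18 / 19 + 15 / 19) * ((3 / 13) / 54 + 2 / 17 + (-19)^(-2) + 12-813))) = -18190068 / 1807305335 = -0.01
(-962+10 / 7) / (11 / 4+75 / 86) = -1156528 / 4361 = -265.20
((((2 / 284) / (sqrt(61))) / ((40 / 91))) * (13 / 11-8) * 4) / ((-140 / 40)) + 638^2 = 195 * sqrt(61) / 95282 + 407044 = 407044.02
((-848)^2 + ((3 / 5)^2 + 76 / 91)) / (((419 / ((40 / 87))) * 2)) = 6543857276 / 16586115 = 394.54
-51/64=-0.80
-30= -30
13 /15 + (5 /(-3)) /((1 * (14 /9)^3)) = 17447 /41160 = 0.42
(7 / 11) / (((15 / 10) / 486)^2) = 734832 / 11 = 66802.91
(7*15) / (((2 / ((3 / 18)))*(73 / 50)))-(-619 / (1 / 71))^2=-282001130871 / 146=-1931514595.01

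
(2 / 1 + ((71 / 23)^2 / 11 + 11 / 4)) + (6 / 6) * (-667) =-15394367 / 23276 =-661.38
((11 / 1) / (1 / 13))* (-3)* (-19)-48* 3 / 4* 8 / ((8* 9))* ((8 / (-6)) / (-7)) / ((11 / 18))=627531 / 77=8149.75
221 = 221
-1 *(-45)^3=91125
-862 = -862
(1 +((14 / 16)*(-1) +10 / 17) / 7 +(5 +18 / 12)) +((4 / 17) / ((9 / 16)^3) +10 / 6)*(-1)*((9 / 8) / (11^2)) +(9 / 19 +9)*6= 167564869 / 2607066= 64.27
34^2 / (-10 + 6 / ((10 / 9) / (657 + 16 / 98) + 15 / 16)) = -2517175550 / 7864043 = -320.09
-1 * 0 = 0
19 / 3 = 6.33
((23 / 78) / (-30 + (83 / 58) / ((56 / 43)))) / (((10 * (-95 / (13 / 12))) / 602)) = 2810738 / 401298525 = 0.01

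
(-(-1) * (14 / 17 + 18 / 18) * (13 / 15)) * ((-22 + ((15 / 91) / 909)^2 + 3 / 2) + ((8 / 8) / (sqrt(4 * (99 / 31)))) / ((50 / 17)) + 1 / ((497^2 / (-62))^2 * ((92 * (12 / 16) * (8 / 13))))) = -13836967049276444047951 / 427092731765496583605 + 403 * sqrt(341) / 49500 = -32.25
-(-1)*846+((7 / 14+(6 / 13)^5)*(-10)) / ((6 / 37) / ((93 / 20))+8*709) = 2043567387669397 / 2415566910432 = 846.00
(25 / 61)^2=625 / 3721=0.17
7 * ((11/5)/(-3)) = -77/15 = -5.13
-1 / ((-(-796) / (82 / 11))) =-41 / 4378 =-0.01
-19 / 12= -1.58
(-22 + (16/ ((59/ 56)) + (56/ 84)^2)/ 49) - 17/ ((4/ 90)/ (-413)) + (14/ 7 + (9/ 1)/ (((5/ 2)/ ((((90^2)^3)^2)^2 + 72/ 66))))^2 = 12980500265144564331926076307039805497814179275801673192335447717206929663274928000000000024869350665463/ 157414950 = 82460403317121812965833780000000000000000000000000000000000000000000000000000000000000000000000.00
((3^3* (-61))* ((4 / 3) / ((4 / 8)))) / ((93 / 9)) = -13176 / 31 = -425.03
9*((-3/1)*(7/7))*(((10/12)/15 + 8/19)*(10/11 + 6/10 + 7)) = -114426/1045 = -109.50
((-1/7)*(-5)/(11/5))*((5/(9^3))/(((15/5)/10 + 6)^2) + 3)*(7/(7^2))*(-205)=-44488602875/1559543139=-28.53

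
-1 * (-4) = 4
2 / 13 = 0.15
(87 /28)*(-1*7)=-87 /4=-21.75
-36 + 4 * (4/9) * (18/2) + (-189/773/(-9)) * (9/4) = -61651/3092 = -19.94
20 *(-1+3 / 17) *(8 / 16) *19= -2660 / 17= -156.47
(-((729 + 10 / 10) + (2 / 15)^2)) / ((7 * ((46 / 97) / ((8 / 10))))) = -31865276 / 181125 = -175.93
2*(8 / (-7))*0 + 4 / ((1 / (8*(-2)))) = -64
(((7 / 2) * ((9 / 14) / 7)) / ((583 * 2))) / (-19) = -9 / 620312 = -0.00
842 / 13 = 64.77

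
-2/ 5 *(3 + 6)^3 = -1458/ 5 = -291.60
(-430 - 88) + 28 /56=-1035 /2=-517.50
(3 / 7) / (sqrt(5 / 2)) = 3 * sqrt(10) / 35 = 0.27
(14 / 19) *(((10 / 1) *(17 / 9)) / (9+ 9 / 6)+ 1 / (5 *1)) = 3778 / 2565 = 1.47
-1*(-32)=32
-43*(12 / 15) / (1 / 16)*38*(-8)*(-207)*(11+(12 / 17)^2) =-575470015488 / 1445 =-398249145.67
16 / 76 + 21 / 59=635 / 1121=0.57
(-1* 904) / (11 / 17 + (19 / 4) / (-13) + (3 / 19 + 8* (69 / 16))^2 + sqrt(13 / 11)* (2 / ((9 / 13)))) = -0.75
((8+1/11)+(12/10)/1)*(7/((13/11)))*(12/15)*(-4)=-57232/325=-176.10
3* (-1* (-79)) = 237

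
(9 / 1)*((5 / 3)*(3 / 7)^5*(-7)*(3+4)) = -3645 / 343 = -10.63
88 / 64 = 1.38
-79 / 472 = -0.17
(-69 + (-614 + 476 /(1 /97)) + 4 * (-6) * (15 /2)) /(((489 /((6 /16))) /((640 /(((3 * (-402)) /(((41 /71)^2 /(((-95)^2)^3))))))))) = -203105144 /24281302900569759375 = -0.00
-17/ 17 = -1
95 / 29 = 3.28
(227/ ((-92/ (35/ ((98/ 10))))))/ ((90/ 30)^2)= -5675/ 5796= -0.98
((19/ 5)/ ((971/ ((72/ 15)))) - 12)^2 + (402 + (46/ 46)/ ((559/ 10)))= 179712672530824/ 329405074375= 545.57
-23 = -23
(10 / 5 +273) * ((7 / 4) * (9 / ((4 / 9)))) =155925 / 16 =9745.31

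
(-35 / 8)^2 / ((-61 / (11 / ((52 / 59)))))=-795025 / 203008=-3.92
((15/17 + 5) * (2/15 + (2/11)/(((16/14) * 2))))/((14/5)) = 7025/15708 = 0.45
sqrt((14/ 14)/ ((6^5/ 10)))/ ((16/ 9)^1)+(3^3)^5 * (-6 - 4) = -143489070+sqrt(15)/ 192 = -143489069.98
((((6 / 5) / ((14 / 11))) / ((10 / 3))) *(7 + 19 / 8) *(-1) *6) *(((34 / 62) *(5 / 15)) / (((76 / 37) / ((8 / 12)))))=-62271 / 65968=-0.94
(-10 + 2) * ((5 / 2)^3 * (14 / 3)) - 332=-2746 / 3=-915.33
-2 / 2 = -1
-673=-673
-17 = -17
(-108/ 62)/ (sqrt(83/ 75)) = -270 *sqrt(249)/ 2573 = -1.66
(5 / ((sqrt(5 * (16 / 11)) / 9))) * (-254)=-1143 * sqrt(55) / 2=-4238.36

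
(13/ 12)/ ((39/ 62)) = 31/ 18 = 1.72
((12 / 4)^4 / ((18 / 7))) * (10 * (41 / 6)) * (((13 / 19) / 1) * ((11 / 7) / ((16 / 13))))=1143285 / 608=1880.40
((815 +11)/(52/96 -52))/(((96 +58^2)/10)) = -9912/213655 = -0.05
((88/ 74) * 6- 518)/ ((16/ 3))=-28353/ 296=-95.79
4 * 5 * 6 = 120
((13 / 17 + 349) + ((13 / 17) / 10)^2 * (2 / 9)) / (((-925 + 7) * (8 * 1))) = -45487069 / 955087200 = -0.05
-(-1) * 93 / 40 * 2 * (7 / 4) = 651 / 80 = 8.14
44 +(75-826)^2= 564045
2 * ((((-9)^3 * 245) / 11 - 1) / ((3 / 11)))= -357232 / 3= -119077.33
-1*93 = -93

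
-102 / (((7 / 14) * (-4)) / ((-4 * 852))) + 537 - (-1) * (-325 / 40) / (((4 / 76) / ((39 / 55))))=-15257481 / 88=-173380.47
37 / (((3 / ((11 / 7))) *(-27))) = -407 / 567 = -0.72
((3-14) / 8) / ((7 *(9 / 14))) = -11 / 36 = -0.31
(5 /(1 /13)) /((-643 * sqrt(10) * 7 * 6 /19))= -0.01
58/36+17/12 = 3.03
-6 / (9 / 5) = -10 / 3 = -3.33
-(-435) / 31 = 435 / 31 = 14.03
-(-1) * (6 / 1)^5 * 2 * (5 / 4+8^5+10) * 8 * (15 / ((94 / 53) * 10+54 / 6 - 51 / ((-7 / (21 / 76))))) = 2127862977.09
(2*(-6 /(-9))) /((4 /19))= 19 /3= 6.33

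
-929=-929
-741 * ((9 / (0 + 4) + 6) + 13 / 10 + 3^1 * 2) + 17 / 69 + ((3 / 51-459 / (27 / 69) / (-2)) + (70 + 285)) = -248224273 / 23460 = -10580.74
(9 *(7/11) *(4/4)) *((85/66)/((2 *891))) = 595/143748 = 0.00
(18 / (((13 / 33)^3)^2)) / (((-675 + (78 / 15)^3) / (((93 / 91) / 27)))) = -10008876759750 / 29340767309581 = -0.34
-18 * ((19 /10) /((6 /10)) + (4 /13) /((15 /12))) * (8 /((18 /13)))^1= -5324 /15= -354.93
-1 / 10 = -0.10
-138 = -138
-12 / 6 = -2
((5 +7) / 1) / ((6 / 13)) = 26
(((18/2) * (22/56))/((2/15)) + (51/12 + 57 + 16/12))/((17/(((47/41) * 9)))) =2110629/39032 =54.07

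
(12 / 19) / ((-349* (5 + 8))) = -12 / 86203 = -0.00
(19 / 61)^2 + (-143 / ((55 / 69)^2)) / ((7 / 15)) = -690772574 / 1432585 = -482.19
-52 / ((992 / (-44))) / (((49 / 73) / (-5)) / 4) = -104390 / 1519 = -68.72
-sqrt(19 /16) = -sqrt(19) /4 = -1.09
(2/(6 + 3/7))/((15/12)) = 56/225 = 0.25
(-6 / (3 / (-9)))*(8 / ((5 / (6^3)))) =31104 / 5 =6220.80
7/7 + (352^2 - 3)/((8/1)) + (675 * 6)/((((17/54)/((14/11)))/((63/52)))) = 687009579/19448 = 35325.46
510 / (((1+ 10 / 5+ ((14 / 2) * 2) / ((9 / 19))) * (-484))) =-2295 / 70906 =-0.03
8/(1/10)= 80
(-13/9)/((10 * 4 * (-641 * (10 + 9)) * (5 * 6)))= 13/131533200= 0.00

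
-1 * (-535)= 535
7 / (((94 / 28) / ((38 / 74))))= 1862 / 1739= 1.07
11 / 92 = 0.12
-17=-17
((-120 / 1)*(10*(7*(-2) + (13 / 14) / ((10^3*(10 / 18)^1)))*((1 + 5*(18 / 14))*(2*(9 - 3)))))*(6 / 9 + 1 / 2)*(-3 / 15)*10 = -611446992 / 175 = -3493982.81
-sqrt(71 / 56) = -sqrt(994) / 28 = -1.13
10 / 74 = 5 / 37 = 0.14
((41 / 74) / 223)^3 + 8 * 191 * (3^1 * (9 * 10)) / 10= 185394508845086969 / 4493758698008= 41256.00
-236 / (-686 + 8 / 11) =1298 / 3769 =0.34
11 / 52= 0.21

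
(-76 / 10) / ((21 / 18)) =-228 / 35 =-6.51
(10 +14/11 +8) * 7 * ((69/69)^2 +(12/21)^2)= 13780/77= 178.96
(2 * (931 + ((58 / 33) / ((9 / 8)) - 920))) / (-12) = -3731 / 1782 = -2.09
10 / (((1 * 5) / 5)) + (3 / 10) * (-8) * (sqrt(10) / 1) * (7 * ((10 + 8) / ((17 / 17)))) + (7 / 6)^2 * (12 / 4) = 169 / 12 - 1512 * sqrt(10) / 5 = -942.19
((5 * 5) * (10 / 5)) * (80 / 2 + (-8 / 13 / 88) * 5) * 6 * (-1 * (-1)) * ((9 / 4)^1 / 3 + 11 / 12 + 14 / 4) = 8858250 / 143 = 61945.80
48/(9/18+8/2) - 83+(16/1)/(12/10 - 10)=-2447/33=-74.15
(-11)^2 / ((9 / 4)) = 484 / 9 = 53.78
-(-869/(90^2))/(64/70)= 6083/51840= 0.12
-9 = -9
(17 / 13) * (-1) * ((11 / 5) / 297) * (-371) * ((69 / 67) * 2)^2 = 13345612 / 875355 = 15.25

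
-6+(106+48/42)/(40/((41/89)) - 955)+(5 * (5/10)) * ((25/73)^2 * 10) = -282497689/88520019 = -3.19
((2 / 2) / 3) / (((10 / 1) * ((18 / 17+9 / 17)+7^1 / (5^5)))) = 10625 / 506964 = 0.02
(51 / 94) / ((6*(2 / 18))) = 153 / 188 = 0.81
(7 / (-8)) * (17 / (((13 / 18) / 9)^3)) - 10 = -63263449 / 2197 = -28795.38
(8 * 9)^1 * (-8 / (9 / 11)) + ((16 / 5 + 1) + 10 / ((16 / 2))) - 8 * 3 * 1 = -14451 / 20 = -722.55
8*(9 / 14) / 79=0.07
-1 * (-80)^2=-6400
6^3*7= 1512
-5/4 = -1.25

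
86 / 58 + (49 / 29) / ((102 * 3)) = 13207 / 8874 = 1.49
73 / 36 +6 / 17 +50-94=-25471 / 612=-41.62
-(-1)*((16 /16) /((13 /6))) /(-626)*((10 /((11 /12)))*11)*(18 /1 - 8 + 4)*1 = -5040 /4069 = -1.24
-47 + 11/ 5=-224/ 5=-44.80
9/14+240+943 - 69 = 15605/14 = 1114.64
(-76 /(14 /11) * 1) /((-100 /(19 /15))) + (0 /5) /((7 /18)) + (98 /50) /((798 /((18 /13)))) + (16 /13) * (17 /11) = 37969717 /14264250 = 2.66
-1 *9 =-9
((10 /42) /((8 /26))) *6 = 4.64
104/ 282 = 52/ 141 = 0.37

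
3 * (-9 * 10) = -270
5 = 5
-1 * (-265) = 265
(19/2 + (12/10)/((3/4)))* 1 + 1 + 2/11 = 1351/110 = 12.28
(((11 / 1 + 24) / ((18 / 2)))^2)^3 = 1838265625 / 531441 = 3459.02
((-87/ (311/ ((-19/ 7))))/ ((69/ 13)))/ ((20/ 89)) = 637507/ 1001420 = 0.64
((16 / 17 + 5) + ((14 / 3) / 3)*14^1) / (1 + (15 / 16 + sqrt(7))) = -2103536 / 127143 + 1085696*sqrt(7) / 127143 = 6.05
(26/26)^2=1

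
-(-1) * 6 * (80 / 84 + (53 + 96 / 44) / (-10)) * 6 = -63282 / 385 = -164.37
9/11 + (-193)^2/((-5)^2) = 409964/275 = 1490.78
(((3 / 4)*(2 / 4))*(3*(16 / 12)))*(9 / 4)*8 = 27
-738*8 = -5904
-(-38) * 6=228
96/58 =48/29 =1.66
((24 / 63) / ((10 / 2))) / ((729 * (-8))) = -1 / 76545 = -0.00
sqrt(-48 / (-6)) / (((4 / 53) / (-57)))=-3021*sqrt(2) / 2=-2136.17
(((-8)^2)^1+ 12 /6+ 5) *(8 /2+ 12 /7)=2840 /7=405.71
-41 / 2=-20.50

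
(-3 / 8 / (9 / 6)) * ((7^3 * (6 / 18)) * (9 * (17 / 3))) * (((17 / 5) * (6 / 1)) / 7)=-42483 / 10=-4248.30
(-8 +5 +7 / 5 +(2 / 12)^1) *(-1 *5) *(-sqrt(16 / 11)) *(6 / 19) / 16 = -43 *sqrt(11) / 836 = -0.17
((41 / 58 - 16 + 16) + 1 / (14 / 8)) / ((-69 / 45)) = -7785 / 9338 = -0.83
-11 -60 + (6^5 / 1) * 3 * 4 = 93241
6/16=3/8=0.38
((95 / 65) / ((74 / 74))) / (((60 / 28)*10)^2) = 931 / 292500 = 0.00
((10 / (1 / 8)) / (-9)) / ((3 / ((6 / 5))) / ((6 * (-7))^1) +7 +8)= -448 / 753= -0.59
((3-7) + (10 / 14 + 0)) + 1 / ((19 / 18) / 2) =-185 / 133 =-1.39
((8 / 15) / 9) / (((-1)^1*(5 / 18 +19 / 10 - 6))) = 2 / 129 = 0.02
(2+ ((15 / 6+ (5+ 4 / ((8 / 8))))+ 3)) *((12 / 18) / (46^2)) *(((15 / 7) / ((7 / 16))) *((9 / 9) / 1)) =660 / 25921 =0.03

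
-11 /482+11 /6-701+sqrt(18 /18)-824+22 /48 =-8801693 /5784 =-1521.73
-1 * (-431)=431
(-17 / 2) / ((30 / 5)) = -17 / 12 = -1.42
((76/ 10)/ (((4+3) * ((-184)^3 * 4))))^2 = 361/ 190152928421478400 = 0.00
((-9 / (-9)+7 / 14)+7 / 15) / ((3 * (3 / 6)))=59 / 45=1.31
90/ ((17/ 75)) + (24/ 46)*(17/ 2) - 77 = 126877/ 391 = 324.49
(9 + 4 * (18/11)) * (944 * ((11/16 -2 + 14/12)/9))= -7847/33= -237.79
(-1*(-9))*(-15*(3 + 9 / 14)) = -6885 / 14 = -491.79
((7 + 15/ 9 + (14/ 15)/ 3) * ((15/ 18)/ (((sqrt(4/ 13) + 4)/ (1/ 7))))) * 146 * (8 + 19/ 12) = 11022635/ 28917 - 847895 * sqrt(13)/ 57834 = 328.32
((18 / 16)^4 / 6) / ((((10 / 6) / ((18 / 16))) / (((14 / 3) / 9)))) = 0.09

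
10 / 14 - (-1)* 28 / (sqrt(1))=201 / 7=28.71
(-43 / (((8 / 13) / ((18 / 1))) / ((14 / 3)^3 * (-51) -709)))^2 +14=54919997399421.56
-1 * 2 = -2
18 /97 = 0.19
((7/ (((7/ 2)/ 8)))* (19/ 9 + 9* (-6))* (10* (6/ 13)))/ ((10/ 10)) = -149440/ 39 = -3831.79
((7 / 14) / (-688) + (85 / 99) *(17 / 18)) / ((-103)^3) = -993269 / 1339700785632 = -0.00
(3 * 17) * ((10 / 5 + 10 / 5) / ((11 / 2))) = 408 / 11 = 37.09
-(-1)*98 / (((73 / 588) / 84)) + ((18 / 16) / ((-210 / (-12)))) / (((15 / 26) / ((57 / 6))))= 3388345293 / 51100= 66308.13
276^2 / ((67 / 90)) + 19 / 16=109694713 / 1072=102327.16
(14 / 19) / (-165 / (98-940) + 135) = 11788 / 2162865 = 0.01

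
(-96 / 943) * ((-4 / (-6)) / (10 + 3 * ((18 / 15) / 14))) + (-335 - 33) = -124583856 / 338537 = -368.01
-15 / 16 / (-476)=15 / 7616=0.00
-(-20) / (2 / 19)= 190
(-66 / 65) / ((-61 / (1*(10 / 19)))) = 132 / 15067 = 0.01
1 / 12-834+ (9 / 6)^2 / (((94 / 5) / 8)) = -469789 / 564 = -832.96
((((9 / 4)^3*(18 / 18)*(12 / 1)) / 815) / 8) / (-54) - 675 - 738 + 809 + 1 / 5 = -125976913 / 208640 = -603.80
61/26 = 2.35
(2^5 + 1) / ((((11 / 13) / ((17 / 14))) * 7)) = 663 / 98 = 6.77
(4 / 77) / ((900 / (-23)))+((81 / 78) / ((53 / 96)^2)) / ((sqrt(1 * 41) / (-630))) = -78382080 * sqrt(41) / 1497197 - 23 / 17325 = -335.22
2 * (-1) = -2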